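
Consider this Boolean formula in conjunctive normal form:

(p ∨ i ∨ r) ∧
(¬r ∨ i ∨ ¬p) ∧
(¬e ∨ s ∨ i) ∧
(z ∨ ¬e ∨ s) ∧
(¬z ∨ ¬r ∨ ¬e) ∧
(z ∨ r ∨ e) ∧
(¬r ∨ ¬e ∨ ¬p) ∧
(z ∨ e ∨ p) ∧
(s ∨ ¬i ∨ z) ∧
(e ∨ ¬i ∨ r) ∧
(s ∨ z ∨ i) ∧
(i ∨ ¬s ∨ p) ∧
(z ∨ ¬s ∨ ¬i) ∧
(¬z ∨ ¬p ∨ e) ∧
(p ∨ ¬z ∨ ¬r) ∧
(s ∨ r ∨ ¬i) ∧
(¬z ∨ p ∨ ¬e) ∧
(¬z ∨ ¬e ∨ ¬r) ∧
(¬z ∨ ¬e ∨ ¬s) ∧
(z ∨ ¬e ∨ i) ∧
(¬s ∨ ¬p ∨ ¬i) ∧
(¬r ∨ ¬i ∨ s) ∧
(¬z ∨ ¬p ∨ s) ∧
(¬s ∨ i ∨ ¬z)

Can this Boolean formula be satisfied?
No

No, the formula is not satisfiable.

No assignment of truth values to the variables can make all 24 clauses true simultaneously.

The formula is UNSAT (unsatisfiable).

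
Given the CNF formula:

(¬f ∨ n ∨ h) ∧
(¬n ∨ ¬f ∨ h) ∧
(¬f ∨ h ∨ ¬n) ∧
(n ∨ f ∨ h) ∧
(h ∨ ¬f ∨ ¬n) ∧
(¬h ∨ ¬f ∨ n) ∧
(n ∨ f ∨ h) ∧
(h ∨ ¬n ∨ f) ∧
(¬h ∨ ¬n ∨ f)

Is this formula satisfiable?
Yes

Yes, the formula is satisfiable.

One satisfying assignment is: h=True, n=False, f=False

Verification: With this assignment, all 9 clauses evaluate to true.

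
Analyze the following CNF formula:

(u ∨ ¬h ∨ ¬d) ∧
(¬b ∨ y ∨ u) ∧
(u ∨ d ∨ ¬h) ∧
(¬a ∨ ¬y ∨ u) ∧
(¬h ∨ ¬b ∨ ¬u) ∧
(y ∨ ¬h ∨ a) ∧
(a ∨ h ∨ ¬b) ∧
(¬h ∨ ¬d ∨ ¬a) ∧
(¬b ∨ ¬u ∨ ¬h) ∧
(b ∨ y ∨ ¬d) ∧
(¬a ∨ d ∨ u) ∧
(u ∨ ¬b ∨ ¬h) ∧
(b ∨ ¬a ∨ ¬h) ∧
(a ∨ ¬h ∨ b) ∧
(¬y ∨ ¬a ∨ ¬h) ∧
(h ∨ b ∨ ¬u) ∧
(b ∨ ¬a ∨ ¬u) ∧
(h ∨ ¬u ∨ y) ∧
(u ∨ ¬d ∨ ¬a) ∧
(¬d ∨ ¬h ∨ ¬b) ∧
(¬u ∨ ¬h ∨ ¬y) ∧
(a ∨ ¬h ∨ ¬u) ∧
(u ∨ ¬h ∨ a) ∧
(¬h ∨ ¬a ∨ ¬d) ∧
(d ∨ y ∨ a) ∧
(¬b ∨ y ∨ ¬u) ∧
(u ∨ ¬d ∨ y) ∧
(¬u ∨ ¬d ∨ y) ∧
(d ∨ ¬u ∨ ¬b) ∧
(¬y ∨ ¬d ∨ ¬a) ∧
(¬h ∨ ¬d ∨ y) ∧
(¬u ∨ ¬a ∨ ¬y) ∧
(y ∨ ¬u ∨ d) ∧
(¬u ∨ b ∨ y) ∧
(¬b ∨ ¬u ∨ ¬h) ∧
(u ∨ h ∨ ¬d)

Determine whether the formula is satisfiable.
Yes

Yes, the formula is satisfiable.

One satisfying assignment is: b=False, y=True, a=False, u=False, d=False, h=False

Verification: With this assignment, all 36 clauses evaluate to true.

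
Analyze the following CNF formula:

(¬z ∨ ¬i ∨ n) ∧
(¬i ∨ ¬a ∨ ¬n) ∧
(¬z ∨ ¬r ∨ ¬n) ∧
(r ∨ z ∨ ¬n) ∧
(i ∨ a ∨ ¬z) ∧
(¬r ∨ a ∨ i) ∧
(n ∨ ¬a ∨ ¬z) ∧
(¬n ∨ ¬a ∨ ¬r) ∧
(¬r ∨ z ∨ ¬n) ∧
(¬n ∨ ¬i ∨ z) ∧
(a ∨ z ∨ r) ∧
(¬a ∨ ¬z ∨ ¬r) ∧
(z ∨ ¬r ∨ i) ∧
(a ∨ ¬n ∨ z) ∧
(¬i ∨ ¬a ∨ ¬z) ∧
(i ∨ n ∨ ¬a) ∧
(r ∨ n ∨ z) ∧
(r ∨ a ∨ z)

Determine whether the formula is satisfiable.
Yes

Yes, the formula is satisfiable.

One satisfying assignment is: z=False, r=True, a=False, n=False, i=True

Verification: With this assignment, all 18 clauses evaluate to true.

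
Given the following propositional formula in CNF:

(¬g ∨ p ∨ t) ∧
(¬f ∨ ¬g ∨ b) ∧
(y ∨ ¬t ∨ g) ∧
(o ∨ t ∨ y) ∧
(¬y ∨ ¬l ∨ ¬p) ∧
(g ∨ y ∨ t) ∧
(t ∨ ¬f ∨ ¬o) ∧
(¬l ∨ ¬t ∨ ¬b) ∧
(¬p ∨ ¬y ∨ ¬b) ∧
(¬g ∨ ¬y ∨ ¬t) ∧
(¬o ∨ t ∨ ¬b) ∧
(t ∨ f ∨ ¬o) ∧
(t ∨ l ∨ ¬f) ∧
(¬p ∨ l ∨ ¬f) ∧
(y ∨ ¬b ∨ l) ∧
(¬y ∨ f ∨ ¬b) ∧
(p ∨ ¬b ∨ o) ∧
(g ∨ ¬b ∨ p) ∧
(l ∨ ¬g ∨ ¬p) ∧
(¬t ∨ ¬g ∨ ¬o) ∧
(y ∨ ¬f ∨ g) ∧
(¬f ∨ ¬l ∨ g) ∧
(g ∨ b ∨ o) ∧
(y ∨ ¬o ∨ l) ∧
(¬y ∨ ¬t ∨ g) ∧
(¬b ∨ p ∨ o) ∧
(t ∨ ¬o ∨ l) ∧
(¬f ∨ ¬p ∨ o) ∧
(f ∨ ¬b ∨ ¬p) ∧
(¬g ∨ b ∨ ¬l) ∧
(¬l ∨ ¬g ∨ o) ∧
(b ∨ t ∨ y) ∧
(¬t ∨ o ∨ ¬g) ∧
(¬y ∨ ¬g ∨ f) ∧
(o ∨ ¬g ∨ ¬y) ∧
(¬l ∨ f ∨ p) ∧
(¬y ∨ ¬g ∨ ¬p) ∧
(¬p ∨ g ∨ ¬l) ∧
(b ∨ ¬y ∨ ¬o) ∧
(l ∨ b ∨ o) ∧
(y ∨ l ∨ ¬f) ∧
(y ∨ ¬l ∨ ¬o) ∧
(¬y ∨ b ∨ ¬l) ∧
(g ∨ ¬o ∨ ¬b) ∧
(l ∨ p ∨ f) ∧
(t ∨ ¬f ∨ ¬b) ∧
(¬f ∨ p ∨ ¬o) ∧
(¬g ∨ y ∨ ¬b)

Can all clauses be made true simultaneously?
No

No, the formula is not satisfiable.

No assignment of truth values to the variables can make all 48 clauses true simultaneously.

The formula is UNSAT (unsatisfiable).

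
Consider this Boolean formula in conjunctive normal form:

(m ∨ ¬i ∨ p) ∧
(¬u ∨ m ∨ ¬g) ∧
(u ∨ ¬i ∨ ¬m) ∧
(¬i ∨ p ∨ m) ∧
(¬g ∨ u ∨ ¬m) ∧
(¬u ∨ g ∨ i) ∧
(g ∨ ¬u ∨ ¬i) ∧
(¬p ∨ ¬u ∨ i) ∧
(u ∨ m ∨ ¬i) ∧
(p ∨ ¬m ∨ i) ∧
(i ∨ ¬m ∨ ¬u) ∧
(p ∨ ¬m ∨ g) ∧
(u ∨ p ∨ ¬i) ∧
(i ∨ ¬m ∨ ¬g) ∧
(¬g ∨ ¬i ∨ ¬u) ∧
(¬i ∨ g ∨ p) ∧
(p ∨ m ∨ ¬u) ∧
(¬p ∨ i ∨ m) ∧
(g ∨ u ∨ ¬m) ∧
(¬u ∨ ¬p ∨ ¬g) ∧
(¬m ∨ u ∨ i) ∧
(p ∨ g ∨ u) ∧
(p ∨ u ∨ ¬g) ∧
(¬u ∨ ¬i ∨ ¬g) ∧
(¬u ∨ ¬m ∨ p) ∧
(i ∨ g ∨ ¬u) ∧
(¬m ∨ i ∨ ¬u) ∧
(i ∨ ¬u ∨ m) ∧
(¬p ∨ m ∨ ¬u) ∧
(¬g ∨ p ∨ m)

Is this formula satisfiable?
No

No, the formula is not satisfiable.

No assignment of truth values to the variables can make all 30 clauses true simultaneously.

The formula is UNSAT (unsatisfiable).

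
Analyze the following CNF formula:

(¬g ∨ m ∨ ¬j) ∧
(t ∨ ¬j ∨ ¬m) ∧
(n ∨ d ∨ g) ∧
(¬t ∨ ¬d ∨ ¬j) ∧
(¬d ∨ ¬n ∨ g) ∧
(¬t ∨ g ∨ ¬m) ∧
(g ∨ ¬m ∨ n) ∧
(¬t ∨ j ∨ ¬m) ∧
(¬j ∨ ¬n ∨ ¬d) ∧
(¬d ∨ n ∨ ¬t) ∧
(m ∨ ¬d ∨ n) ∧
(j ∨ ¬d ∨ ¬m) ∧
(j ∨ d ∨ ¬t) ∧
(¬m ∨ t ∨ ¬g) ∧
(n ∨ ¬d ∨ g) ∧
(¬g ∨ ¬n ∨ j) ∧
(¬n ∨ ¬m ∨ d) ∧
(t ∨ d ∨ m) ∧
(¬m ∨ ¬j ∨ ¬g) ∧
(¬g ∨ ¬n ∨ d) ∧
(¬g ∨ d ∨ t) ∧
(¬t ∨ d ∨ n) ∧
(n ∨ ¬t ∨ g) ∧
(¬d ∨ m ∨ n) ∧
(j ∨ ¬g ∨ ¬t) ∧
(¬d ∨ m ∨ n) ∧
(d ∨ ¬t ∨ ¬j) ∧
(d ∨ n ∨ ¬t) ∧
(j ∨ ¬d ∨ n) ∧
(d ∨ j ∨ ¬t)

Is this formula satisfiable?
No

No, the formula is not satisfiable.

No assignment of truth values to the variables can make all 30 clauses true simultaneously.

The formula is UNSAT (unsatisfiable).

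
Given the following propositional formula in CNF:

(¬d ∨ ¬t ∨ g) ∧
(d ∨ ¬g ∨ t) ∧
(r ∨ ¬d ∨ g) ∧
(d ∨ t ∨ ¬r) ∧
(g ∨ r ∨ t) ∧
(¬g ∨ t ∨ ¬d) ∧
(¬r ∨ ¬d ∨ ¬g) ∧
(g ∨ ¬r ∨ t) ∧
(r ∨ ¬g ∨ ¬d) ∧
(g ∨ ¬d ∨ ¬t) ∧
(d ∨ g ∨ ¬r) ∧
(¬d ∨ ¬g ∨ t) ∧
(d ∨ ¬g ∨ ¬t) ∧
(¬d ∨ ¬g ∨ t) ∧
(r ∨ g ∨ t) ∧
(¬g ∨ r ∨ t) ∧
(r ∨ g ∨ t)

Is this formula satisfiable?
Yes

Yes, the formula is satisfiable.

One satisfying assignment is: d=False, r=False, t=True, g=False

Verification: With this assignment, all 17 clauses evaluate to true.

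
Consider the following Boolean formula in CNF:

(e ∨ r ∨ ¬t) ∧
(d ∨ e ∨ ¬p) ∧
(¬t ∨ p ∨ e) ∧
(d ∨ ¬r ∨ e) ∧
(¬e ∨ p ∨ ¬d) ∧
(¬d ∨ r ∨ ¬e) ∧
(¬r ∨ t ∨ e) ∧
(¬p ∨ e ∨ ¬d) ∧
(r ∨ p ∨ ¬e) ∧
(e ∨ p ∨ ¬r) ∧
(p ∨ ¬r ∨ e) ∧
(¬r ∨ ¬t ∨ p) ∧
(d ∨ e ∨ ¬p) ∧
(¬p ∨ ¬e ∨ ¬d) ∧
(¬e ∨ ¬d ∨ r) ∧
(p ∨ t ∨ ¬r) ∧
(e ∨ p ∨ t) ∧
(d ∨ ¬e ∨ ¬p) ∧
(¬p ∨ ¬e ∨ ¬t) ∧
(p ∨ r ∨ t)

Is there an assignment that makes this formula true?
No

No, the formula is not satisfiable.

No assignment of truth values to the variables can make all 20 clauses true simultaneously.

The formula is UNSAT (unsatisfiable).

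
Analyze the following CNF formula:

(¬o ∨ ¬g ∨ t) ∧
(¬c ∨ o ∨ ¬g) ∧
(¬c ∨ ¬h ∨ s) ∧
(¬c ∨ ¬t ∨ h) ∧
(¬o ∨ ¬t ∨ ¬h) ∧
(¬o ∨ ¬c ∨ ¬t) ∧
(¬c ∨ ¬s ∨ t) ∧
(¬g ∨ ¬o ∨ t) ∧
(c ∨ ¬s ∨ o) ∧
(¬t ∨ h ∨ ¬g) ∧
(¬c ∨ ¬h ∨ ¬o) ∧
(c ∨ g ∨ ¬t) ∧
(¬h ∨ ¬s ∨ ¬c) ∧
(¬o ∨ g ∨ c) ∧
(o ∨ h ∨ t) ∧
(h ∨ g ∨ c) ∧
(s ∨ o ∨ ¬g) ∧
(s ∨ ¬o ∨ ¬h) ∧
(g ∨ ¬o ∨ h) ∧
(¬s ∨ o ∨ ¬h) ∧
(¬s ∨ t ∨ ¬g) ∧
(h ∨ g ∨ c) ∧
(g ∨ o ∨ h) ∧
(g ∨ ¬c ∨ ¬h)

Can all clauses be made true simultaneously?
Yes

Yes, the formula is satisfiable.

One satisfying assignment is: s=False, t=False, c=False, o=False, g=False, h=True

Verification: With this assignment, all 24 clauses evaluate to true.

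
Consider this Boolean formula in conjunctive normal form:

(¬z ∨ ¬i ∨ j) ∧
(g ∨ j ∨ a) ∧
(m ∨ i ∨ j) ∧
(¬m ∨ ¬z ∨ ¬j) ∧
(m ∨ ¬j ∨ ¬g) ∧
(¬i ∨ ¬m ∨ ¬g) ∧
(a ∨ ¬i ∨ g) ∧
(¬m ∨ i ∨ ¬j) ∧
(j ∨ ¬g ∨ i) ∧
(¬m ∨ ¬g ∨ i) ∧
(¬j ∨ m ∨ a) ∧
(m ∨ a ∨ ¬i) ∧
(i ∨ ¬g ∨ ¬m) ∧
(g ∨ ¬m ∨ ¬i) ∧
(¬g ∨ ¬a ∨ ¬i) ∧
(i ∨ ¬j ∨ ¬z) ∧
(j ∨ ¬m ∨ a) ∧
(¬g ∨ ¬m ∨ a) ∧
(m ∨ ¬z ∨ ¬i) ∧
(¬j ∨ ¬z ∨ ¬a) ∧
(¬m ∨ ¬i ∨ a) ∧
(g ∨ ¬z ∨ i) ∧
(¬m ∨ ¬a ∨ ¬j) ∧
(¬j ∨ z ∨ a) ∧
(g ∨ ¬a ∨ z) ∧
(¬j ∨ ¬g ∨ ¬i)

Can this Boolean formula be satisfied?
No

No, the formula is not satisfiable.

No assignment of truth values to the variables can make all 26 clauses true simultaneously.

The formula is UNSAT (unsatisfiable).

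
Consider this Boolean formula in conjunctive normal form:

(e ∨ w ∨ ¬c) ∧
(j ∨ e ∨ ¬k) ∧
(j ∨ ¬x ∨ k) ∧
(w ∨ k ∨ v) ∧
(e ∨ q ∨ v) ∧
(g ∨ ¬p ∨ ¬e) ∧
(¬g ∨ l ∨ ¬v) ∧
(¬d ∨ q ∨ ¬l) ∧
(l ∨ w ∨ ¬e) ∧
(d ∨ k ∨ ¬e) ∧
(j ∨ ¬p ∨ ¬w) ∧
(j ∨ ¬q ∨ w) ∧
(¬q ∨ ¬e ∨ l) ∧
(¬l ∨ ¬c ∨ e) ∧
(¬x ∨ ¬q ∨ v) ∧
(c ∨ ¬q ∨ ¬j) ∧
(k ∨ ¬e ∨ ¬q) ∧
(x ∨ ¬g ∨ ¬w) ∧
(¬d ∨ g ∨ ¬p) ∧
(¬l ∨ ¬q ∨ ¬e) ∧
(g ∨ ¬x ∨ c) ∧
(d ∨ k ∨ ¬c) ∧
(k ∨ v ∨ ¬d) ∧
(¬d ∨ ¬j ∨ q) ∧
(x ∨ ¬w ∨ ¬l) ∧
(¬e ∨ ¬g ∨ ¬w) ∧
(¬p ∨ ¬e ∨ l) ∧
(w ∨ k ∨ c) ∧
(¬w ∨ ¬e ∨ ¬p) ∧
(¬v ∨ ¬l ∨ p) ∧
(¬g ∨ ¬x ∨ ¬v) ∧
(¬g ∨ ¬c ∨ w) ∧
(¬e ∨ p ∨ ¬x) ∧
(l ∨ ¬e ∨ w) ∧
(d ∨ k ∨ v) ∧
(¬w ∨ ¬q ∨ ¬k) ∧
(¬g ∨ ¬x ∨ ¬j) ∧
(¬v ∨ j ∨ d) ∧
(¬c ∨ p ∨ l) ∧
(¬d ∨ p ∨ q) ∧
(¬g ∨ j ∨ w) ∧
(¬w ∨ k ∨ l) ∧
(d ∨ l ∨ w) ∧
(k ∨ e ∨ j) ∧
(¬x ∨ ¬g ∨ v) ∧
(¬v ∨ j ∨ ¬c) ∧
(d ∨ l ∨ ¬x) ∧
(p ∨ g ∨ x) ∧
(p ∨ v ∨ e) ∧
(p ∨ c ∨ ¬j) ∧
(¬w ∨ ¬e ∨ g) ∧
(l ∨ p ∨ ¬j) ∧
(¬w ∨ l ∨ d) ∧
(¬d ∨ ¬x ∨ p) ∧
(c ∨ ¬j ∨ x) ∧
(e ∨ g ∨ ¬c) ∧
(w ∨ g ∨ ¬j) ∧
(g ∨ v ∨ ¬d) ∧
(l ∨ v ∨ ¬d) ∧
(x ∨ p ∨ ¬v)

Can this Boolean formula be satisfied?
No

No, the formula is not satisfiable.

No assignment of truth values to the variables can make all 60 clauses true simultaneously.

The formula is UNSAT (unsatisfiable).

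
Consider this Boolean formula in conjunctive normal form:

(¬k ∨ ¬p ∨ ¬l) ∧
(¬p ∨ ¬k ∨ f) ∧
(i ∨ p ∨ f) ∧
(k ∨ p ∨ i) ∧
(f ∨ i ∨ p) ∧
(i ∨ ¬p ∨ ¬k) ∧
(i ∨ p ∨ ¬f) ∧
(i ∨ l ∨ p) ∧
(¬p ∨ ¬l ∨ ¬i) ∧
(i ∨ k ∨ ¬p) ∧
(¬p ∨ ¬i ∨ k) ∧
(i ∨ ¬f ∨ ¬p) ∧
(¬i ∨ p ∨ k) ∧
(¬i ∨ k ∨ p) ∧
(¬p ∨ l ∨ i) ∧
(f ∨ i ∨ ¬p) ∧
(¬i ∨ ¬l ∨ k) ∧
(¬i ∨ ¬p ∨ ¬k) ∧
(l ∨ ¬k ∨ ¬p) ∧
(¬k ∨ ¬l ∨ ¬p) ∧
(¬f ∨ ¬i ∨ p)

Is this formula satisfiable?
Yes

Yes, the formula is satisfiable.

One satisfying assignment is: i=True, p=False, f=False, k=True, l=False

Verification: With this assignment, all 21 clauses evaluate to true.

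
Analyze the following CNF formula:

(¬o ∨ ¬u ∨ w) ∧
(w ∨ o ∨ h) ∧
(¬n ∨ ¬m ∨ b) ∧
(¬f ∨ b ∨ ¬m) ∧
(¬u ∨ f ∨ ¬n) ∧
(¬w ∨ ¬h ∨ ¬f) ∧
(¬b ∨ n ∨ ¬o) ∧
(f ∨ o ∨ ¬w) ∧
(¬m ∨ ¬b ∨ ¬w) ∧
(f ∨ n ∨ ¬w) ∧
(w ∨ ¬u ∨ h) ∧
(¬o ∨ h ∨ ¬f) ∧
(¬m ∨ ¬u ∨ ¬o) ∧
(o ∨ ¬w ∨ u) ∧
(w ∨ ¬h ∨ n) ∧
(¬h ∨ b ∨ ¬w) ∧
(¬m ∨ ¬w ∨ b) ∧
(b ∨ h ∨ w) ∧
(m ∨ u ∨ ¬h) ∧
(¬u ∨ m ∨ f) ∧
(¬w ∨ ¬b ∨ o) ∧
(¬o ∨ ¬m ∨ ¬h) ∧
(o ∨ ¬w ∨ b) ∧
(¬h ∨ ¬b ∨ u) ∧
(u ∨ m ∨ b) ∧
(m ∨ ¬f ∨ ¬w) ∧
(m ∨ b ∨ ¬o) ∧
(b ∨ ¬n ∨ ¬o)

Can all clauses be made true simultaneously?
Yes

Yes, the formula is satisfiable.

One satisfying assignment is: m=False, b=True, u=False, f=False, o=True, h=False, n=True, w=False

Verification: With this assignment, all 28 clauses evaluate to true.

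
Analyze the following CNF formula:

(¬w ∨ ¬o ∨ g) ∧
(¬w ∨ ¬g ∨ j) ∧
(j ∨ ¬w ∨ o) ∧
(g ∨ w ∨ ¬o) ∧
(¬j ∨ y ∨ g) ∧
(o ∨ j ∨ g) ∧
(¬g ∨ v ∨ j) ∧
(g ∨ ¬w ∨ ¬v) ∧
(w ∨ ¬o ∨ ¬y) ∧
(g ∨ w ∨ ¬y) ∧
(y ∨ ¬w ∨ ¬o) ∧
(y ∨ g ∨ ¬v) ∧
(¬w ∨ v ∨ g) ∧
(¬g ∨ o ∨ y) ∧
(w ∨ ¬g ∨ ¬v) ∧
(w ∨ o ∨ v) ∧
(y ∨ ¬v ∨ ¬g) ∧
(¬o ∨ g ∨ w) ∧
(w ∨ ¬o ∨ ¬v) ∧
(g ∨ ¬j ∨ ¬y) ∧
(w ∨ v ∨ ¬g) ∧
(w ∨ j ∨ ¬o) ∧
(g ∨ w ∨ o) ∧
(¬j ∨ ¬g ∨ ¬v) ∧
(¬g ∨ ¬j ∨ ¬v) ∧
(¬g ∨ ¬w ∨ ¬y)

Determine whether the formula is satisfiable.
No

No, the formula is not satisfiable.

No assignment of truth values to the variables can make all 26 clauses true simultaneously.

The formula is UNSAT (unsatisfiable).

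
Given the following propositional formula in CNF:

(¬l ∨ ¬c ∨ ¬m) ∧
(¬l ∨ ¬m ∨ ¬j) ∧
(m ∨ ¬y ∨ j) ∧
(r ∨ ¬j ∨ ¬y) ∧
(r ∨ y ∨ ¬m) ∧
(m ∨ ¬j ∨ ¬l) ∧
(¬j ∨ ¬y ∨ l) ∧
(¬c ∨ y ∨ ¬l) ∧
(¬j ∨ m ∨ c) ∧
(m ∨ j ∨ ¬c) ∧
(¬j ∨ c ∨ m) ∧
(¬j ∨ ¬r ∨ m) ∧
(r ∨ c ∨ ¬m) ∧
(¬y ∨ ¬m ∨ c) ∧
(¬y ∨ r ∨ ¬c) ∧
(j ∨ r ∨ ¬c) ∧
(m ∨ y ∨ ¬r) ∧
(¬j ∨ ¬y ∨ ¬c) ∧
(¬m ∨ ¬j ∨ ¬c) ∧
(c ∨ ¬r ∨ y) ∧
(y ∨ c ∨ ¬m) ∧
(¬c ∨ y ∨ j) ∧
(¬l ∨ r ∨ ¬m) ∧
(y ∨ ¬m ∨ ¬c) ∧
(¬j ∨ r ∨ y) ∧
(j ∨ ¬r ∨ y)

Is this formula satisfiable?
Yes

Yes, the formula is satisfiable.

One satisfying assignment is: c=False, r=False, y=False, j=False, m=False, l=False

Verification: With this assignment, all 26 clauses evaluate to true.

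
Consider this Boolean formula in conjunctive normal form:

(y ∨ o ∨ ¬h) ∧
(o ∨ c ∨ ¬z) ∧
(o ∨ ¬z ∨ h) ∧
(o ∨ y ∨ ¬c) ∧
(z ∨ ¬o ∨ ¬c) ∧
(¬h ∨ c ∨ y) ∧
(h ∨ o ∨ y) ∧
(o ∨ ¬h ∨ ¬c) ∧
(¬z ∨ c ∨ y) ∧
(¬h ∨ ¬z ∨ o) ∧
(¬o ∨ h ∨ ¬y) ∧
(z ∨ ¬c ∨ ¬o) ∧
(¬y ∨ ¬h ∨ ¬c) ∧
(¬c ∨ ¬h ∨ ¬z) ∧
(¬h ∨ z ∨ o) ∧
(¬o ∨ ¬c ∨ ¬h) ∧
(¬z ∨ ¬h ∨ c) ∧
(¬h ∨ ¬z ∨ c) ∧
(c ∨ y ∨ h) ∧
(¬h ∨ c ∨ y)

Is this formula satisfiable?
Yes

Yes, the formula is satisfiable.

One satisfying assignment is: c=True, h=False, o=True, y=False, z=True

Verification: With this assignment, all 20 clauses evaluate to true.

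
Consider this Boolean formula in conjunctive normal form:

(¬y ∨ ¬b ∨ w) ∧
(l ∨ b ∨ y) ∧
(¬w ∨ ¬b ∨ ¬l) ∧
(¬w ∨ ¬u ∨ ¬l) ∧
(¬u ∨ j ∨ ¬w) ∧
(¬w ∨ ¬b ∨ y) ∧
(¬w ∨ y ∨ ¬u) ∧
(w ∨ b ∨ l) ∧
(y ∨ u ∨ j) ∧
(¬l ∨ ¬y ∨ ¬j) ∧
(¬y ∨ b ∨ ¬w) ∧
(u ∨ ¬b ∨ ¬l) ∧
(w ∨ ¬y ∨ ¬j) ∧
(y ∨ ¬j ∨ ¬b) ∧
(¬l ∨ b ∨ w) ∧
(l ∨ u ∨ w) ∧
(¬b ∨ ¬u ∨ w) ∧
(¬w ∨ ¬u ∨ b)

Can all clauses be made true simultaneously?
Yes

Yes, the formula is satisfiable.

One satisfying assignment is: u=False, y=True, j=False, w=True, b=True, l=False

Verification: With this assignment, all 18 clauses evaluate to true.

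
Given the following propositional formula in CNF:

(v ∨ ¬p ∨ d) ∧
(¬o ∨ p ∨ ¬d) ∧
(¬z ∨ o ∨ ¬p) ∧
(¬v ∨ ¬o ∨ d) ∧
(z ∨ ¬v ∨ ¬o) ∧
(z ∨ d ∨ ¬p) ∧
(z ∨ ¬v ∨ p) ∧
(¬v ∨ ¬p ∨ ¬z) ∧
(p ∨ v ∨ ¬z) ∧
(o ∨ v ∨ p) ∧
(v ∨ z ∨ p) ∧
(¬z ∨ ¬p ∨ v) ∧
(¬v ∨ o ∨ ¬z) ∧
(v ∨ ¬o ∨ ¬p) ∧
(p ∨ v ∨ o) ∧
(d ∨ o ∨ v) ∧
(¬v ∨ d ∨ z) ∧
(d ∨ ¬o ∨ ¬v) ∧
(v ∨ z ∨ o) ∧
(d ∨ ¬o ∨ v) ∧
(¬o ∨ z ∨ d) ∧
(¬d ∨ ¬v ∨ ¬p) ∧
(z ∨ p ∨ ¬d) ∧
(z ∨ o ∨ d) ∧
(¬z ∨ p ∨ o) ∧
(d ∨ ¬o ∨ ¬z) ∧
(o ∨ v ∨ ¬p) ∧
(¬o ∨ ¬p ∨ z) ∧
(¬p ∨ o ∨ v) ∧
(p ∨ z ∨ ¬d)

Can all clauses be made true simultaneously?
No

No, the formula is not satisfiable.

No assignment of truth values to the variables can make all 30 clauses true simultaneously.

The formula is UNSAT (unsatisfiable).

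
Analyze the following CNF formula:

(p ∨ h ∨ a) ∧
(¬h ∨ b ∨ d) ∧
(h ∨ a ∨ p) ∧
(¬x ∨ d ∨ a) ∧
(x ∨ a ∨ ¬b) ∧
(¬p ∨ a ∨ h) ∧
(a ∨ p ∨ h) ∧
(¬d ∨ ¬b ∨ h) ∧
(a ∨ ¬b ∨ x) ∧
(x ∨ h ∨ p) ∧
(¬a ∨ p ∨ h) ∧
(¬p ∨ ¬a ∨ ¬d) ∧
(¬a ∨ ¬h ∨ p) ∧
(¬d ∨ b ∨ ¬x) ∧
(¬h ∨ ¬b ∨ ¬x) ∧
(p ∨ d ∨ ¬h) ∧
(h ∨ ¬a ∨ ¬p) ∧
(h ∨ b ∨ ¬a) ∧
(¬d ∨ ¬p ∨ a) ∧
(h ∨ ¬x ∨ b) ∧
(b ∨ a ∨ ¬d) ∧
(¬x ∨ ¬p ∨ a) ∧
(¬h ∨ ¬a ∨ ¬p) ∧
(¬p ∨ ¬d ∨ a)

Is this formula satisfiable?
No

No, the formula is not satisfiable.

No assignment of truth values to the variables can make all 24 clauses true simultaneously.

The formula is UNSAT (unsatisfiable).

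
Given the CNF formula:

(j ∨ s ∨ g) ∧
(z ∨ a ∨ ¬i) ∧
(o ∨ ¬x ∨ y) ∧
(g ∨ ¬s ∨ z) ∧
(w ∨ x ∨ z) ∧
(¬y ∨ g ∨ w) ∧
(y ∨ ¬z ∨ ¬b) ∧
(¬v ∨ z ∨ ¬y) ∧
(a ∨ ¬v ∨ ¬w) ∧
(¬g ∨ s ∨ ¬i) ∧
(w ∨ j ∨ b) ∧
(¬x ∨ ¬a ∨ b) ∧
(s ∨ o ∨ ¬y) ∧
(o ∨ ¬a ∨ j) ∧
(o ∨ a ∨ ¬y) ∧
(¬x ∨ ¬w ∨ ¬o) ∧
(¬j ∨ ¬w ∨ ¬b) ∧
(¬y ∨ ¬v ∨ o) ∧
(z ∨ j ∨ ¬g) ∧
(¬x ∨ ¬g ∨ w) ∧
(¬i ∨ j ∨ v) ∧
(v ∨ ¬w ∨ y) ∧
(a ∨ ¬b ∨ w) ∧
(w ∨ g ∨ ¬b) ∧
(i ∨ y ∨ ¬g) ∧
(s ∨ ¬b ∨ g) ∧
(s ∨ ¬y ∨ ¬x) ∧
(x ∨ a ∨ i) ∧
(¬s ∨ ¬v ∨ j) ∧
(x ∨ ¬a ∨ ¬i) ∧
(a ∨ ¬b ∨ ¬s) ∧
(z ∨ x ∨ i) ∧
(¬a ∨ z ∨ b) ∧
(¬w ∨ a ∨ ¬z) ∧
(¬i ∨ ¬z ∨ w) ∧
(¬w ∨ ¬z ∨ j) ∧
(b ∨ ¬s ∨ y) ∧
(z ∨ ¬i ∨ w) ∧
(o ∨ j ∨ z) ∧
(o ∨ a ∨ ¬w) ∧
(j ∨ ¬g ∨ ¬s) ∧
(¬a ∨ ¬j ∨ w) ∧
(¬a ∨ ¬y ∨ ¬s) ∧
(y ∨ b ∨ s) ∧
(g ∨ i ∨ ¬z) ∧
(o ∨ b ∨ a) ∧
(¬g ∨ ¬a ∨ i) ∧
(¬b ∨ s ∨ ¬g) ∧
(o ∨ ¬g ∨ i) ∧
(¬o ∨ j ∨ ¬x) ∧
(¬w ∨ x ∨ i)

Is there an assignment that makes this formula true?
No

No, the formula is not satisfiable.

No assignment of truth values to the variables can make all 51 clauses true simultaneously.

The formula is UNSAT (unsatisfiable).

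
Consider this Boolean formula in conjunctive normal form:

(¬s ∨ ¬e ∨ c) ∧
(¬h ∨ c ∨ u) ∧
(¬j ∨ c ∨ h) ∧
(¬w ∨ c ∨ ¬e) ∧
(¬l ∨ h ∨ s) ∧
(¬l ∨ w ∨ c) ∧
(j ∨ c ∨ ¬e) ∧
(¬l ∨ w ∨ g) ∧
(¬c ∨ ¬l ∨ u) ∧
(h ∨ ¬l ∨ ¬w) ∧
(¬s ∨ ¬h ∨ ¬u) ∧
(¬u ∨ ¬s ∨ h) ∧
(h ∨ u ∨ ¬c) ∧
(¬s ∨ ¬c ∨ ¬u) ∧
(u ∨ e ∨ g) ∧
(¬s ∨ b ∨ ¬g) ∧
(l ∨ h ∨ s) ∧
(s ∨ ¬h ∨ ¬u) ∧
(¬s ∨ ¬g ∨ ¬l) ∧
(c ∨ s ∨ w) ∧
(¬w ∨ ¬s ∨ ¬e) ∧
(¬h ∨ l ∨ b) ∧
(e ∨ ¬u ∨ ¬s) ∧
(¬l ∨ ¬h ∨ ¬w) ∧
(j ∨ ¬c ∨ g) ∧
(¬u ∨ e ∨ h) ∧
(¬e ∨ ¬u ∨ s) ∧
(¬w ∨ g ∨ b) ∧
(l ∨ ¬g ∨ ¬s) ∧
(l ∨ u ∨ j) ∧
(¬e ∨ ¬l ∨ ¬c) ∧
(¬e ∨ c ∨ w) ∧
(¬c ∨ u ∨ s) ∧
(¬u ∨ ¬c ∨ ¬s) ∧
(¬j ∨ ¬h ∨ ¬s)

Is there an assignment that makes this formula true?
No

No, the formula is not satisfiable.

No assignment of truth values to the variables can make all 35 clauses true simultaneously.

The formula is UNSAT (unsatisfiable).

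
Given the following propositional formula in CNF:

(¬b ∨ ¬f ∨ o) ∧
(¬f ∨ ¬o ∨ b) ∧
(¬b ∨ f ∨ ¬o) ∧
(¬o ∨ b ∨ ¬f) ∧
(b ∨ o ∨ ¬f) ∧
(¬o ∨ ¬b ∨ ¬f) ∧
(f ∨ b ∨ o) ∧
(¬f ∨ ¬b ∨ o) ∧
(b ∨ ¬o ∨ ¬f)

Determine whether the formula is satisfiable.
Yes

Yes, the formula is satisfiable.

One satisfying assignment is: f=False, o=True, b=False

Verification: With this assignment, all 9 clauses evaluate to true.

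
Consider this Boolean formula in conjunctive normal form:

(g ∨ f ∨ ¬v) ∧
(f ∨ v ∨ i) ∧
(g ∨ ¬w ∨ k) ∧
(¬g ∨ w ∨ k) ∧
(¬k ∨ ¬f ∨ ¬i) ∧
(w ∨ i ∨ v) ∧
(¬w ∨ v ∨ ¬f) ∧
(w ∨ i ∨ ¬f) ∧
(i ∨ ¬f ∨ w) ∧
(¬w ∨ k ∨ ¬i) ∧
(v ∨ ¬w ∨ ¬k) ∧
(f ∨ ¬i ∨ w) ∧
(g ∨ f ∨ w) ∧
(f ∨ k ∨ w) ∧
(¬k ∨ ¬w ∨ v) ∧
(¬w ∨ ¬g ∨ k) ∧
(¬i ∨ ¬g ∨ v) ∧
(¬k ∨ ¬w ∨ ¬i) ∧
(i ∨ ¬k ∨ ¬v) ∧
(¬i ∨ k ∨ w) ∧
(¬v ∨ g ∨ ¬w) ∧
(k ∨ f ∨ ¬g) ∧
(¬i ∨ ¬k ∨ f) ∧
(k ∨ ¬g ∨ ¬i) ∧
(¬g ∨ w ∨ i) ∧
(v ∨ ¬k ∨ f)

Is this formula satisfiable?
No

No, the formula is not satisfiable.

No assignment of truth values to the variables can make all 26 clauses true simultaneously.

The formula is UNSAT (unsatisfiable).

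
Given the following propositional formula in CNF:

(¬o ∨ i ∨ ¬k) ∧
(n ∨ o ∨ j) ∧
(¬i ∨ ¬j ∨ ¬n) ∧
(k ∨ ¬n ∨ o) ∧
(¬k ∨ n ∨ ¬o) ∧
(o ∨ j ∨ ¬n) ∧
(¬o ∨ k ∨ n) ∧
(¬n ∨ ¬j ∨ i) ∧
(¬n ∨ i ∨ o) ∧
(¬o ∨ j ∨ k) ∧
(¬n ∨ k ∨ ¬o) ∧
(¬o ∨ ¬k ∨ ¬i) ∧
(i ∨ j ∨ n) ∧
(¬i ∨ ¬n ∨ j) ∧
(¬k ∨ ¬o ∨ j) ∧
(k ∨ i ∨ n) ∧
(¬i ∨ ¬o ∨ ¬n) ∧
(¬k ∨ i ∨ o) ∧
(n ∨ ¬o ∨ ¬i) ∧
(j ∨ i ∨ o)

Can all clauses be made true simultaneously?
Yes

Yes, the formula is satisfiable.

One satisfying assignment is: i=True, j=True, n=False, o=False, k=False

Verification: With this assignment, all 20 clauses evaluate to true.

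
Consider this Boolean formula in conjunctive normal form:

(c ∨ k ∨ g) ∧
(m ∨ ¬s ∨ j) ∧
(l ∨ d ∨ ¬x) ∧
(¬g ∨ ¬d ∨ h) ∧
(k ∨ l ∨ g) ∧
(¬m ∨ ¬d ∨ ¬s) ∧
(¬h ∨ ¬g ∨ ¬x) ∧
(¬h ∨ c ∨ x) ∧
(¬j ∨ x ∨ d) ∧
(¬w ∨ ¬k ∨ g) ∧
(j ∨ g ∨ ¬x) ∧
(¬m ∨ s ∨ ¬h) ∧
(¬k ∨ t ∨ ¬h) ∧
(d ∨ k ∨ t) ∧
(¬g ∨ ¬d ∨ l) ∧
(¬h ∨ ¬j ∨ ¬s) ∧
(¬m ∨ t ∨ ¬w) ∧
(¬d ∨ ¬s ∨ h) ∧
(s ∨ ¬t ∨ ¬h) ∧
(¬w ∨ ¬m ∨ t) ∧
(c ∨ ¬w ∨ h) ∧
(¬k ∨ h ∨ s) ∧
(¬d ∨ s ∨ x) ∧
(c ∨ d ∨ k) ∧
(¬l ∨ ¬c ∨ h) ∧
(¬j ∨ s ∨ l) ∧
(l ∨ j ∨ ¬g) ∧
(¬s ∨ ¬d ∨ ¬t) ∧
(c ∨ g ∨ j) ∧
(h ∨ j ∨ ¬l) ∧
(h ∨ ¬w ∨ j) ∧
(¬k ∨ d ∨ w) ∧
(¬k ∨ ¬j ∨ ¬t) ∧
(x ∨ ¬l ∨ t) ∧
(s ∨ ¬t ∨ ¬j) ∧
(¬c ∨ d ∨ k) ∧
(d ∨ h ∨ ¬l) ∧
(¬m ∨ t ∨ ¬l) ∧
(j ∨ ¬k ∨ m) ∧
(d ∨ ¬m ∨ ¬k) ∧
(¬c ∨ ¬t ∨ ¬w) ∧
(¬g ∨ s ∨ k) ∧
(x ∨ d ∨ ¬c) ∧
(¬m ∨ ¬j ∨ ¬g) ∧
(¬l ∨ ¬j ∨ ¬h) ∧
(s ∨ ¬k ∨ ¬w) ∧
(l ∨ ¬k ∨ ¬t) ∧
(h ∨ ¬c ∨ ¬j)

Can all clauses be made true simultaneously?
No

No, the formula is not satisfiable.

No assignment of truth values to the variables can make all 48 clauses true simultaneously.

The formula is UNSAT (unsatisfiable).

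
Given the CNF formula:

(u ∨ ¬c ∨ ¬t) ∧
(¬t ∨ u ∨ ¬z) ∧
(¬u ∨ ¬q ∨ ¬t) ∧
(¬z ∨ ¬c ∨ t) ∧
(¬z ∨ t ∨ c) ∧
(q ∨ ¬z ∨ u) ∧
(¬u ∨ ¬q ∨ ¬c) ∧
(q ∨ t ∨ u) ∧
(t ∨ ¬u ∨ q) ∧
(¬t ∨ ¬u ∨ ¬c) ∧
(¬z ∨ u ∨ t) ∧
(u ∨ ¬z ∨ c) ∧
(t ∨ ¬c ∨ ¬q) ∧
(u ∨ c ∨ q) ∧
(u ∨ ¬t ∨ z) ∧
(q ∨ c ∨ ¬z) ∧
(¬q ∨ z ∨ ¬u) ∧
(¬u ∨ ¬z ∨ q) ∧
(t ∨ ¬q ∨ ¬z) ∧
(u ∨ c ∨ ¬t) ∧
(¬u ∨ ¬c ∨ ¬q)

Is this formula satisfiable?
Yes

Yes, the formula is satisfiable.

One satisfying assignment is: q=True, c=False, t=False, u=False, z=False

Verification: With this assignment, all 21 clauses evaluate to true.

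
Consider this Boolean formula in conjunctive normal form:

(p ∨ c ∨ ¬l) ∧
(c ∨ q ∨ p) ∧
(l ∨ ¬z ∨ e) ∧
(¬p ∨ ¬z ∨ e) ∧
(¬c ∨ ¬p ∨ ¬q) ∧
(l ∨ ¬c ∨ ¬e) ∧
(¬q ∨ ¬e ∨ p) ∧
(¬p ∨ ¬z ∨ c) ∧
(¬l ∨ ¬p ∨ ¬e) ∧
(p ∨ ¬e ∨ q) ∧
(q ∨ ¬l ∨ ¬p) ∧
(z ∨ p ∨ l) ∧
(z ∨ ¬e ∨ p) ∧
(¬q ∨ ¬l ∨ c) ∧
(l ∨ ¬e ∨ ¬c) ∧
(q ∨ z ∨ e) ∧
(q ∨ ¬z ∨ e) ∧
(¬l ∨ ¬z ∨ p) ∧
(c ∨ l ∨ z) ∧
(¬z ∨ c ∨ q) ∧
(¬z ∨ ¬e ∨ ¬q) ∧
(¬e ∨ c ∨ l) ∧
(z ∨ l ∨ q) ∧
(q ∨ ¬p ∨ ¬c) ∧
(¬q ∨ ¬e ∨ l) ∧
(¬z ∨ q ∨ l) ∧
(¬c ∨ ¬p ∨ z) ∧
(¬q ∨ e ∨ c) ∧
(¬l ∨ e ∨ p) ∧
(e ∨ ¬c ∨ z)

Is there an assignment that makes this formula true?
No

No, the formula is not satisfiable.

No assignment of truth values to the variables can make all 30 clauses true simultaneously.

The formula is UNSAT (unsatisfiable).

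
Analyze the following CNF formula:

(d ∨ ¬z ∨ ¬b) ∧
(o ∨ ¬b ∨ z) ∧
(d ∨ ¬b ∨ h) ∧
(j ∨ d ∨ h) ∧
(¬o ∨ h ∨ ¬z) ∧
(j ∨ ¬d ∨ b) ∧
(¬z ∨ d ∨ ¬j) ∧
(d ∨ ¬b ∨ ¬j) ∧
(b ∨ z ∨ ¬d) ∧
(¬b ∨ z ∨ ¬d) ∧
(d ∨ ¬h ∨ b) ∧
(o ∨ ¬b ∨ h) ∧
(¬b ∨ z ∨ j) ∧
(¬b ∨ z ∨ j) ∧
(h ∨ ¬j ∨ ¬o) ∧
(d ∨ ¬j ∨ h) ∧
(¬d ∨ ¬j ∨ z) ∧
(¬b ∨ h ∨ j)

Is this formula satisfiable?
Yes

Yes, the formula is satisfiable.

One satisfying assignment is: b=False, o=False, d=True, z=True, j=True, h=False

Verification: With this assignment, all 18 clauses evaluate to true.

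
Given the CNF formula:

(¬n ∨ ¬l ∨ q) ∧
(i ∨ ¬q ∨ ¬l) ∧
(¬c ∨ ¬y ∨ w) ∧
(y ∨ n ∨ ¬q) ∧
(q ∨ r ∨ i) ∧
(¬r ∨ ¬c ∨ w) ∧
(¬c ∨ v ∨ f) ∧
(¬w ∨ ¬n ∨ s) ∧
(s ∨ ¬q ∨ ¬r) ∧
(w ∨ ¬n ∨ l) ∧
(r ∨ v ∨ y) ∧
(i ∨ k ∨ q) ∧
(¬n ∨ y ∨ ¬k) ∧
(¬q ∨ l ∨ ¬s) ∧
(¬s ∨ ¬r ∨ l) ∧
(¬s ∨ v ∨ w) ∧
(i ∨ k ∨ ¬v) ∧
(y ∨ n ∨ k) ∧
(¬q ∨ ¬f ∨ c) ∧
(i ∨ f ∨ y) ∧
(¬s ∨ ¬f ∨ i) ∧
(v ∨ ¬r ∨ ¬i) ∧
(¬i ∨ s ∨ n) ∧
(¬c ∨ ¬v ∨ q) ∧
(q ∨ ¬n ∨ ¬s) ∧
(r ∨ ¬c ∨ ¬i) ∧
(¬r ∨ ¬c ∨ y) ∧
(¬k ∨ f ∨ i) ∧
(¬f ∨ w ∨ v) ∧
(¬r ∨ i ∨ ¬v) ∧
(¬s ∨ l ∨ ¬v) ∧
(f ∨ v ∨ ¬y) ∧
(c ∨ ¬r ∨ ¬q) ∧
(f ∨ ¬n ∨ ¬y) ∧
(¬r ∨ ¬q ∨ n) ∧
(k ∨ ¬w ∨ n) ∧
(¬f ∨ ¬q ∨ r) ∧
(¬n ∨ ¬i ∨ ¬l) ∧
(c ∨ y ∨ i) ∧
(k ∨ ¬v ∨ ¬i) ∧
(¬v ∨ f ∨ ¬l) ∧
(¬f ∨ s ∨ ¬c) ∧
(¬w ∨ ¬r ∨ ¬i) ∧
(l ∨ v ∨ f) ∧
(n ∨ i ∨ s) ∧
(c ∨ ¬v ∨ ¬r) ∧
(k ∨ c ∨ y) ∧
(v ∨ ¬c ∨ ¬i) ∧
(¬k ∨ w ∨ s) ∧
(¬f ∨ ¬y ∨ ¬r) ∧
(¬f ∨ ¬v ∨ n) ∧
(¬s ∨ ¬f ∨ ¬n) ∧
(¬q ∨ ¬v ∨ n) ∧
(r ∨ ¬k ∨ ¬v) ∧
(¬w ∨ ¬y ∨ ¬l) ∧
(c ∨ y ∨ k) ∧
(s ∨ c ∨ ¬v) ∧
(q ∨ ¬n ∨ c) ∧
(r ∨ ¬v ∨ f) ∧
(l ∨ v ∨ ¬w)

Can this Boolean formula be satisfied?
No

No, the formula is not satisfiable.

No assignment of truth values to the variables can make all 60 clauses true simultaneously.

The formula is UNSAT (unsatisfiable).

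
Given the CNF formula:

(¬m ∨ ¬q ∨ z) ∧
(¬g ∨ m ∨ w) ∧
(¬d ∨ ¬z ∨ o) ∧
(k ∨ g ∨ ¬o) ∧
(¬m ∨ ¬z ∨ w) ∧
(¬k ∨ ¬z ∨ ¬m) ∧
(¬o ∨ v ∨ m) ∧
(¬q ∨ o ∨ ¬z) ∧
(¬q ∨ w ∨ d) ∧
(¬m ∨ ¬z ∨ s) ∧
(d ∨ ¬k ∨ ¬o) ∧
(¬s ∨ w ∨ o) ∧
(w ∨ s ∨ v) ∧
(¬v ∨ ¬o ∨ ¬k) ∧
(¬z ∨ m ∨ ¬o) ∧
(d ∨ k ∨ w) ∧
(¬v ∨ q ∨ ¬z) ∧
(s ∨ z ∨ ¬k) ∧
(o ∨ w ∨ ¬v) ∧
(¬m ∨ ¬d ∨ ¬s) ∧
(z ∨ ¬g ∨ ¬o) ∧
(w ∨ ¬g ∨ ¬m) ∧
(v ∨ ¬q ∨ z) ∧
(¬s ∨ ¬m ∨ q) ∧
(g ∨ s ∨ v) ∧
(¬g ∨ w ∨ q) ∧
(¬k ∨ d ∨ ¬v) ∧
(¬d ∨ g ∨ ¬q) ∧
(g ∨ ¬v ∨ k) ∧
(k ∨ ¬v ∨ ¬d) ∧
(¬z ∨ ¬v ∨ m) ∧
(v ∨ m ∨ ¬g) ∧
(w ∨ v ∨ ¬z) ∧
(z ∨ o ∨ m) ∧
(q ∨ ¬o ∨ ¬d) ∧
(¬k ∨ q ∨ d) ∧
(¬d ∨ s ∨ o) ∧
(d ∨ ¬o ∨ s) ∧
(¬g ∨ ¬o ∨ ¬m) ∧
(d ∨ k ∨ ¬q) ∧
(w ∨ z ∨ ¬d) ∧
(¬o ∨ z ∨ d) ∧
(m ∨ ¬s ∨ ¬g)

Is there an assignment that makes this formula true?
Yes

Yes, the formula is satisfiable.

One satisfying assignment is: o=False, s=False, z=False, m=True, w=True, k=False, g=True, d=False, v=False, q=False

Verification: With this assignment, all 43 clauses evaluate to true.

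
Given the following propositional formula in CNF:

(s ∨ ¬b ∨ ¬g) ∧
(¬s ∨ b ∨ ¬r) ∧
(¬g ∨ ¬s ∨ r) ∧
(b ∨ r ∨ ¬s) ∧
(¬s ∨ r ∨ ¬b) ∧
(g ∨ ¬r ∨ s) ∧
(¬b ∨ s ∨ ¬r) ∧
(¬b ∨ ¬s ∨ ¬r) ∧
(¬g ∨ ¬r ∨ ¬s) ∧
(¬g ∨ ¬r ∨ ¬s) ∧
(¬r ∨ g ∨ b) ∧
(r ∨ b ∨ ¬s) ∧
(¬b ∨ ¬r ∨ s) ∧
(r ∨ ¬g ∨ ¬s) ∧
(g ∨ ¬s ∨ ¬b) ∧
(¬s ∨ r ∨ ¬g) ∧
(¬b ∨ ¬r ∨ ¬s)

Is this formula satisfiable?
Yes

Yes, the formula is satisfiable.

One satisfying assignment is: r=False, b=False, g=False, s=False

Verification: With this assignment, all 17 clauses evaluate to true.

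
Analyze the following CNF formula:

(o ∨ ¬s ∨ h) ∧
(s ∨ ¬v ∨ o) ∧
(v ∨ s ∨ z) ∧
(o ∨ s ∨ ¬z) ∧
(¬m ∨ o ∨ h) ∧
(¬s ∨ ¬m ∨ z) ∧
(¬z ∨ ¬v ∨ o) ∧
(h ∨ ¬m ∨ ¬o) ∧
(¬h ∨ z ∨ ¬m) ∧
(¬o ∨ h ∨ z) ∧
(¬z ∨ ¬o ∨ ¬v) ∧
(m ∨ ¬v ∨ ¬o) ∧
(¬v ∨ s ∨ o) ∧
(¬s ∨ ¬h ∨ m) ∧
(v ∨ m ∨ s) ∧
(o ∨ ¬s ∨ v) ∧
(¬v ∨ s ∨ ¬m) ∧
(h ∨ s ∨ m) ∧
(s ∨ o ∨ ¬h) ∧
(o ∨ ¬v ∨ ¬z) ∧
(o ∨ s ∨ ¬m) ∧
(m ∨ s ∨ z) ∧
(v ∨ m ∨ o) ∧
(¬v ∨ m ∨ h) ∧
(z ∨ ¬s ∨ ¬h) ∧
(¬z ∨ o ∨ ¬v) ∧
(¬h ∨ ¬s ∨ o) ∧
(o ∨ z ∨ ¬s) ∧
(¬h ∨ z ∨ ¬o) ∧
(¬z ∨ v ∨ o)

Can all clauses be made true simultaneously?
Yes

Yes, the formula is satisfiable.

One satisfying assignment is: v=False, m=True, o=True, s=False, z=True, h=True

Verification: With this assignment, all 30 clauses evaluate to true.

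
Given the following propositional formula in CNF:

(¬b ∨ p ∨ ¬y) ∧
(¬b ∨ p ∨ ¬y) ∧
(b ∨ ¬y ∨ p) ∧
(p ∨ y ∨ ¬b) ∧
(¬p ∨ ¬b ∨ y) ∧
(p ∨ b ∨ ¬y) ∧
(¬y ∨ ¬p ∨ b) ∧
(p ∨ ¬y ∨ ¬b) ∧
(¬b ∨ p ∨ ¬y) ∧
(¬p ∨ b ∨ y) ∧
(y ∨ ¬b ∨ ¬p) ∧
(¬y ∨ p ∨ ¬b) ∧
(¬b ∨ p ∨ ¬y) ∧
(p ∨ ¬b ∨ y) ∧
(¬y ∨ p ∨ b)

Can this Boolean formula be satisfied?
Yes

Yes, the formula is satisfiable.

One satisfying assignment is: y=False, b=False, p=False

Verification: With this assignment, all 15 clauses evaluate to true.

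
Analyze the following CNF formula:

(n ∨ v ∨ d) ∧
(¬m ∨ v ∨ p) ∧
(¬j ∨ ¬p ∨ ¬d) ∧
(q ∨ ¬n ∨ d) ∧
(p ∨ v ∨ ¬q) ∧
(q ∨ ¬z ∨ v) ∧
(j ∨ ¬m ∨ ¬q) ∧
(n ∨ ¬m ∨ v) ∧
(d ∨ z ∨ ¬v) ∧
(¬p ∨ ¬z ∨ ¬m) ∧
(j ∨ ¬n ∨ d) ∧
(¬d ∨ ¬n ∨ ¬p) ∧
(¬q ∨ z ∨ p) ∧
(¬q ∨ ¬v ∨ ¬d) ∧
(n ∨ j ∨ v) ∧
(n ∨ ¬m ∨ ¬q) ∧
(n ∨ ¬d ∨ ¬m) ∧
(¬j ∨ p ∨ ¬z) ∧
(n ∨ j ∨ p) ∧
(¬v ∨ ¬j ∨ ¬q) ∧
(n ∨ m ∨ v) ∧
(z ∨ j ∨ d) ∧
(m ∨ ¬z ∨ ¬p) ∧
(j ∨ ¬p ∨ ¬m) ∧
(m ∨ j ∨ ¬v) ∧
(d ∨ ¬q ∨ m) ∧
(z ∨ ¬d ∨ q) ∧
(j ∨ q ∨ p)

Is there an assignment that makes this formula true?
Yes

Yes, the formula is satisfiable.

One satisfying assignment is: m=True, j=True, q=True, v=False, n=True, d=False, z=False, p=True

Verification: With this assignment, all 28 clauses evaluate to true.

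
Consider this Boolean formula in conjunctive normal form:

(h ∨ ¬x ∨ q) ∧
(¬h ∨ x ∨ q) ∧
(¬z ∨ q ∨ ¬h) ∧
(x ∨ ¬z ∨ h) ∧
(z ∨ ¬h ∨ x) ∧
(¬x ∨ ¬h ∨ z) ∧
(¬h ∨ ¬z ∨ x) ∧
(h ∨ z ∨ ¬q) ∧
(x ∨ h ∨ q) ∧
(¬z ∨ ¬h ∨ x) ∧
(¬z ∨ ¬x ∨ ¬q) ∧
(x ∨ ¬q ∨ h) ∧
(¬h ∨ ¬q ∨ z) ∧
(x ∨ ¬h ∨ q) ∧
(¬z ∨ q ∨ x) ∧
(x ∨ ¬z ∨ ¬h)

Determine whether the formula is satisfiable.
No

No, the formula is not satisfiable.

No assignment of truth values to the variables can make all 16 clauses true simultaneously.

The formula is UNSAT (unsatisfiable).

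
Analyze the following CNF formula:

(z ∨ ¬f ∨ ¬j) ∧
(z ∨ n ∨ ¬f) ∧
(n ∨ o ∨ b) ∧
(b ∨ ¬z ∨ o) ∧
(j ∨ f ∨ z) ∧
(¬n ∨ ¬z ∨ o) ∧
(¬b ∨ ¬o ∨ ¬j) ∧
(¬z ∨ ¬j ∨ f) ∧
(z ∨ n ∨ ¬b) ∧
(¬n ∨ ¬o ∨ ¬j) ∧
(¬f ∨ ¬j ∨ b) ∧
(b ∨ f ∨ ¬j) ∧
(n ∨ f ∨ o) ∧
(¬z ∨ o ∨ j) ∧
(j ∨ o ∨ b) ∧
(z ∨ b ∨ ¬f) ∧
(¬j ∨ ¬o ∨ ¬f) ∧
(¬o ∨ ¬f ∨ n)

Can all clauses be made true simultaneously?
Yes

Yes, the formula is satisfiable.

One satisfying assignment is: o=False, f=True, j=False, b=True, z=False, n=True

Verification: With this assignment, all 18 clauses evaluate to true.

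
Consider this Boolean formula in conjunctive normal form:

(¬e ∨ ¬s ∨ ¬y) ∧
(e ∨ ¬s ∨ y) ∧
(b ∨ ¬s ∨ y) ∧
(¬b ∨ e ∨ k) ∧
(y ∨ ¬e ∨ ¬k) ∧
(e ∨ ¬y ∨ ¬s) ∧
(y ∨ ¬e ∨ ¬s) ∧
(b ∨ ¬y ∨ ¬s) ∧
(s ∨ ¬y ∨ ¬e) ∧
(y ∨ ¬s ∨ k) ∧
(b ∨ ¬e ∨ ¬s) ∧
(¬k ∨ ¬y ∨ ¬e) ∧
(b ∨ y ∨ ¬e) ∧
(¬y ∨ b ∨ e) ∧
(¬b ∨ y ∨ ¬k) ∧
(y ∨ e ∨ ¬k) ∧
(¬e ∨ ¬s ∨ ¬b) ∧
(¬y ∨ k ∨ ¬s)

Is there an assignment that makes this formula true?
Yes

Yes, the formula is satisfiable.

One satisfying assignment is: y=False, k=False, s=False, b=False, e=False

Verification: With this assignment, all 18 clauses evaluate to true.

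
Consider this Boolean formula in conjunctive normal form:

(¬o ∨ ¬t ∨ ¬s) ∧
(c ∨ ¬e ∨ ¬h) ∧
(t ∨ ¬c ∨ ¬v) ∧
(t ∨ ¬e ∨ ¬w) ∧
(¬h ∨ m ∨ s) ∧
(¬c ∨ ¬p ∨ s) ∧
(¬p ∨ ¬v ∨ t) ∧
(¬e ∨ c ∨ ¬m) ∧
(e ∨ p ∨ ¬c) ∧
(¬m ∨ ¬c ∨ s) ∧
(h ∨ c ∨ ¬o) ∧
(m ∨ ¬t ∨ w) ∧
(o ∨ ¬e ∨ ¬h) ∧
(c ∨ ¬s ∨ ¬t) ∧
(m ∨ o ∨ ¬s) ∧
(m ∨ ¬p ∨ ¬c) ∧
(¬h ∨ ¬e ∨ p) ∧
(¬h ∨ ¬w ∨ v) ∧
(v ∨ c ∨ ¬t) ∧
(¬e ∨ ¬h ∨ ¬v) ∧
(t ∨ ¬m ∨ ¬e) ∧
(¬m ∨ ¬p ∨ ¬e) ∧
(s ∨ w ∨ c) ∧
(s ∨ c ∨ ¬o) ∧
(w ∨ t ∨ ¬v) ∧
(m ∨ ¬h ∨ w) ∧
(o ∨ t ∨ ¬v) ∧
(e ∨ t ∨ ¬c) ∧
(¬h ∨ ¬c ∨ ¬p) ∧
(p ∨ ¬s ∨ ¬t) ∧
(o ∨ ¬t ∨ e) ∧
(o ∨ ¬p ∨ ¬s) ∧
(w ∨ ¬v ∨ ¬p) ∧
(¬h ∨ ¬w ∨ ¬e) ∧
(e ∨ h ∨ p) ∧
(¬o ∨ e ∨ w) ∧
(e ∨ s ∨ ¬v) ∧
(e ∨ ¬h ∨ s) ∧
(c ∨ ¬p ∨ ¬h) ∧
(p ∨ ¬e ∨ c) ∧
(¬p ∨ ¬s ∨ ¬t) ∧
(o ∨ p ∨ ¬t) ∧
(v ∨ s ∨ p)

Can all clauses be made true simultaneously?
Yes

Yes, the formula is satisfiable.

One satisfying assignment is: w=False, e=True, o=True, c=True, s=True, v=False, h=False, m=False, t=False, p=False

Verification: With this assignment, all 43 clauses evaluate to true.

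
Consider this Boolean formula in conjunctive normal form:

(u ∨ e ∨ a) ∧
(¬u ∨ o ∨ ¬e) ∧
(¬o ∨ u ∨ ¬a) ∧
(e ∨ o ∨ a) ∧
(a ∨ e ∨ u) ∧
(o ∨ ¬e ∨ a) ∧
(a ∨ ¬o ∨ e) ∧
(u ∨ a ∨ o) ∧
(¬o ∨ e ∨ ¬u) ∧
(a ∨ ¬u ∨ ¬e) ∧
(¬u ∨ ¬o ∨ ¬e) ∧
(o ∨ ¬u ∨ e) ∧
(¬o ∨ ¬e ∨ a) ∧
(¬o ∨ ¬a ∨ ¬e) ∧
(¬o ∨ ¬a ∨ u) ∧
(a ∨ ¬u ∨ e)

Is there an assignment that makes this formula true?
Yes

Yes, the formula is satisfiable.

One satisfying assignment is: e=False, a=True, o=False, u=False

Verification: With this assignment, all 16 clauses evaluate to true.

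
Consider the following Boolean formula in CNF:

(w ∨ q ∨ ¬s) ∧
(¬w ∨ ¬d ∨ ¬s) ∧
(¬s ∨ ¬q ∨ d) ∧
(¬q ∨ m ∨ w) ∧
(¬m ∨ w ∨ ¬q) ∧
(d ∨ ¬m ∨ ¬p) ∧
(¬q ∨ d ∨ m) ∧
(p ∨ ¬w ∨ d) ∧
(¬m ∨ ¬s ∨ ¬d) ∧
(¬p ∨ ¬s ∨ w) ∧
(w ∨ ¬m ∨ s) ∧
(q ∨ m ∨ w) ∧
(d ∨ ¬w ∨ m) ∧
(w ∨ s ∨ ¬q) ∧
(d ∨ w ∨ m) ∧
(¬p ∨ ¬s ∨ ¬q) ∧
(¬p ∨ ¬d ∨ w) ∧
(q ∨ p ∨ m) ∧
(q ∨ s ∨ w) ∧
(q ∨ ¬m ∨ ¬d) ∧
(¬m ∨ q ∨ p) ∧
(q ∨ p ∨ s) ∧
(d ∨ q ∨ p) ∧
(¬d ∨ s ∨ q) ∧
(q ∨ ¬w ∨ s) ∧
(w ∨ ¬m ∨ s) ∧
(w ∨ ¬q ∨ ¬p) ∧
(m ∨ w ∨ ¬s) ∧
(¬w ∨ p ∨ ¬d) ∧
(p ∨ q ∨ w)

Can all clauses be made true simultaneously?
Yes

Yes, the formula is satisfiable.

One satisfying assignment is: q=True, m=False, d=True, p=True, w=True, s=False

Verification: With this assignment, all 30 clauses evaluate to true.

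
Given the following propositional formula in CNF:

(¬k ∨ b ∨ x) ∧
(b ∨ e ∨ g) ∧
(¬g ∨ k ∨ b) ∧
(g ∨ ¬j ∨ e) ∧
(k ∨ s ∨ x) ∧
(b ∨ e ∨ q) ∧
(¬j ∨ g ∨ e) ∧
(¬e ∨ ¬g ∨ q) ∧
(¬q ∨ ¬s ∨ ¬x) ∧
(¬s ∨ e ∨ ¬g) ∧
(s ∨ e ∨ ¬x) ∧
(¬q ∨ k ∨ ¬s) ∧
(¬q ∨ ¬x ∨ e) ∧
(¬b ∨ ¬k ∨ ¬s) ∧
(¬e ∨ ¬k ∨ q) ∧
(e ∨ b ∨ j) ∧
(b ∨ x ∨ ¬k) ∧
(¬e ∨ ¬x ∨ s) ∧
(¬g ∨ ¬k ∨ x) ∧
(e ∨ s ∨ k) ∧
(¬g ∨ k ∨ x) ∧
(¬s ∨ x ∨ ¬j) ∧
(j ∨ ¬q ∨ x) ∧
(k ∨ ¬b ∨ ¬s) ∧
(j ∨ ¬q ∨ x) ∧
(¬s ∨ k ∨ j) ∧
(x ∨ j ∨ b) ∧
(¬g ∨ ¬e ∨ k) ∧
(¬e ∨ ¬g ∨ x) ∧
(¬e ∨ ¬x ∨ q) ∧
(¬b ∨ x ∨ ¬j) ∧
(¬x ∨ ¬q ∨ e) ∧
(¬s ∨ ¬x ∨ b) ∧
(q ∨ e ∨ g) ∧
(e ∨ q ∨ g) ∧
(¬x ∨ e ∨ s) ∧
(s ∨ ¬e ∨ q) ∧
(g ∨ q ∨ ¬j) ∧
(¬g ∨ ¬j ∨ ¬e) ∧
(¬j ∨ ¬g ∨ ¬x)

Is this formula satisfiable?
No

No, the formula is not satisfiable.

No assignment of truth values to the variables can make all 40 clauses true simultaneously.

The formula is UNSAT (unsatisfiable).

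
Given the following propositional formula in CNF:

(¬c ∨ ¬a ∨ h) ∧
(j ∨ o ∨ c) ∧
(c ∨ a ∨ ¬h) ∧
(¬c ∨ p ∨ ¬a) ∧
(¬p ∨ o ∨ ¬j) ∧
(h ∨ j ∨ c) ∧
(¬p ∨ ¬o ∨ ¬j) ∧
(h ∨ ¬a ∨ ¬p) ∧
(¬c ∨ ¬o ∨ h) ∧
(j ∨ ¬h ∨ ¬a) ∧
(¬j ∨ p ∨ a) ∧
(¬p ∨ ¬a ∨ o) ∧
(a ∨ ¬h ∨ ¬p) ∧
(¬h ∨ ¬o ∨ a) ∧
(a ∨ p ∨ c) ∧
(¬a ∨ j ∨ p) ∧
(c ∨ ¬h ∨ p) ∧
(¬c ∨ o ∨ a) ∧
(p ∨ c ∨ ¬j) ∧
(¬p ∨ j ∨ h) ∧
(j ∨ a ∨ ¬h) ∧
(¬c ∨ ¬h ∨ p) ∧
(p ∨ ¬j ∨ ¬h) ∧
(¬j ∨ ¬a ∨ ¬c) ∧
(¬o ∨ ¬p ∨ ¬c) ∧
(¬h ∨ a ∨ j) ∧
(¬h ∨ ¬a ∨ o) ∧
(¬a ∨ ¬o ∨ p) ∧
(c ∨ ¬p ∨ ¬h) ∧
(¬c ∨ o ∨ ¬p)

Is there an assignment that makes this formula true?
No

No, the formula is not satisfiable.

No assignment of truth values to the variables can make all 30 clauses true simultaneously.

The formula is UNSAT (unsatisfiable).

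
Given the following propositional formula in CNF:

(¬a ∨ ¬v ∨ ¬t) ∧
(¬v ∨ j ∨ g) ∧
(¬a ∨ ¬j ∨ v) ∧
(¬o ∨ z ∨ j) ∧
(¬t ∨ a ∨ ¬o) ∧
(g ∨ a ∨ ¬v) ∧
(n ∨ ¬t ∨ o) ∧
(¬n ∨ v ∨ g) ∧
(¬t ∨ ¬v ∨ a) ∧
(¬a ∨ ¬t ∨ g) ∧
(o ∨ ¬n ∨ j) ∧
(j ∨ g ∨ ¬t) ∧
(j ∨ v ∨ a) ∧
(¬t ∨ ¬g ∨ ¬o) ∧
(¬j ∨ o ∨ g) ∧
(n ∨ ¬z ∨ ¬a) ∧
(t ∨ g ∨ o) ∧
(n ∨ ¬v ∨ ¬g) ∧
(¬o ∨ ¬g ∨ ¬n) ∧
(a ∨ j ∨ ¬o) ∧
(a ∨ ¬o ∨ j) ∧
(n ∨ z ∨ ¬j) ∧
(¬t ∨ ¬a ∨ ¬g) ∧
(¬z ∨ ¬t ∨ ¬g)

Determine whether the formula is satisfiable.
Yes

Yes, the formula is satisfiable.

One satisfying assignment is: v=False, g=True, z=False, a=True, t=False, o=False, j=False, n=False

Verification: With this assignment, all 24 clauses evaluate to true.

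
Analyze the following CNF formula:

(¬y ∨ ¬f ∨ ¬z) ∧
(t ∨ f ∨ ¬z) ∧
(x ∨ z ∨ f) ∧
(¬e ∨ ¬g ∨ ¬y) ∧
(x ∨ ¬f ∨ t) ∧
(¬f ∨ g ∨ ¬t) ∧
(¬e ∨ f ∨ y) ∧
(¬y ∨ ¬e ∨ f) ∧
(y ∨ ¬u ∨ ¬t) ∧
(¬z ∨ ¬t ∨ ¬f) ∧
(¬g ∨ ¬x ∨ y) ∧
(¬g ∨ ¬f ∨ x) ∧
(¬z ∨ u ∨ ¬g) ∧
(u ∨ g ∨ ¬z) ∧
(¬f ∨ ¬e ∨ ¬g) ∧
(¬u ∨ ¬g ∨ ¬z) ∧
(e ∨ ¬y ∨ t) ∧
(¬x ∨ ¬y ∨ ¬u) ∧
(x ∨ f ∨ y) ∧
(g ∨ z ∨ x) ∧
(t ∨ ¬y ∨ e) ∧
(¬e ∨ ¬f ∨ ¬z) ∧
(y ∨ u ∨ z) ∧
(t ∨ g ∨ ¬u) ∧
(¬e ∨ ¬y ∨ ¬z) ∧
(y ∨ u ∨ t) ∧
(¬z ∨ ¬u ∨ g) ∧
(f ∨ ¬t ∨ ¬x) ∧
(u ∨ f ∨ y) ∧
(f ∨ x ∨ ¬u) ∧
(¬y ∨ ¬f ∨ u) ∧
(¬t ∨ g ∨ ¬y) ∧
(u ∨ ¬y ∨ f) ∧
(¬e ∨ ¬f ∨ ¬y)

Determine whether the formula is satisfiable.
No

No, the formula is not satisfiable.

No assignment of truth values to the variables can make all 34 clauses true simultaneously.

The formula is UNSAT (unsatisfiable).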